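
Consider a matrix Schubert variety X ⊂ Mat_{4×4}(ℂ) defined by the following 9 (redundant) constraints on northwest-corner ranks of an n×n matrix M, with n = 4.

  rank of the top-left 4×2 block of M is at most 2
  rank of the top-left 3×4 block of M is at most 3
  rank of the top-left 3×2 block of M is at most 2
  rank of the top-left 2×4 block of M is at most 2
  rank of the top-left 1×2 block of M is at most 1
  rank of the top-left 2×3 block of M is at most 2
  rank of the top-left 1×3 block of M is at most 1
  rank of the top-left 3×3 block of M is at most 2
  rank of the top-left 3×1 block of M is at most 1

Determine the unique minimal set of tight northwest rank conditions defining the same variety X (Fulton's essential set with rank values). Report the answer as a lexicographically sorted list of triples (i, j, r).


Rank table r_w(4×4) implied by the 9 constraints:

  R[1]: 1, 1, 1, 1
  R[2]: 1, 2, 2, 2
  R[3]: 1, 2, 2, 3
  R[4]: 1, 2, 3, 4

giving w = (1, 2, 4, 3) via Δ²R.

D(w) has 1 cell with 1 SE-corner; essential set:

[(3, 3, 2)]


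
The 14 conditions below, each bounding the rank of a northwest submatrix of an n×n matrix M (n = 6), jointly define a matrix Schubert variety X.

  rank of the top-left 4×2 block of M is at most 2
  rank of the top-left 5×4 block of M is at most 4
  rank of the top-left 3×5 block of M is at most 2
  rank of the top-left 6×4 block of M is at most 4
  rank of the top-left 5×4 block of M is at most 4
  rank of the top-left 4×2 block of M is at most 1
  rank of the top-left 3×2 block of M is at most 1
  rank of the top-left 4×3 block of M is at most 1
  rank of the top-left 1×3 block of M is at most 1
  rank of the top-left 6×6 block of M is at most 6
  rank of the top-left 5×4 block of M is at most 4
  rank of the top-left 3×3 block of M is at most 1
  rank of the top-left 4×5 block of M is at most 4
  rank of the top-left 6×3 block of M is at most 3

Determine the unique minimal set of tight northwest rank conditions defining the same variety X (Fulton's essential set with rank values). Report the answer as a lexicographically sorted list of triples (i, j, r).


Rank table r_w(6×6) implied by the 14 constraints:

  R[1]: 1 1 1 1 1 1
  R[2]: 1 1 1 2 2 2
  R[3]: 1 1 1 2 2 3
  R[4]: 1 1 1 2 3 4
  R[5]: 1 2 2 3 4 5
  R[6]: 1 2 3 4 5 6

second differences of R give the permutation w = (1, 4, 6, 5, 2, 3).

Rothe diagram D(w) (7 cells), 2 SE-corners (essential conditions):

[(3, 5, 2), (4, 3, 1)]


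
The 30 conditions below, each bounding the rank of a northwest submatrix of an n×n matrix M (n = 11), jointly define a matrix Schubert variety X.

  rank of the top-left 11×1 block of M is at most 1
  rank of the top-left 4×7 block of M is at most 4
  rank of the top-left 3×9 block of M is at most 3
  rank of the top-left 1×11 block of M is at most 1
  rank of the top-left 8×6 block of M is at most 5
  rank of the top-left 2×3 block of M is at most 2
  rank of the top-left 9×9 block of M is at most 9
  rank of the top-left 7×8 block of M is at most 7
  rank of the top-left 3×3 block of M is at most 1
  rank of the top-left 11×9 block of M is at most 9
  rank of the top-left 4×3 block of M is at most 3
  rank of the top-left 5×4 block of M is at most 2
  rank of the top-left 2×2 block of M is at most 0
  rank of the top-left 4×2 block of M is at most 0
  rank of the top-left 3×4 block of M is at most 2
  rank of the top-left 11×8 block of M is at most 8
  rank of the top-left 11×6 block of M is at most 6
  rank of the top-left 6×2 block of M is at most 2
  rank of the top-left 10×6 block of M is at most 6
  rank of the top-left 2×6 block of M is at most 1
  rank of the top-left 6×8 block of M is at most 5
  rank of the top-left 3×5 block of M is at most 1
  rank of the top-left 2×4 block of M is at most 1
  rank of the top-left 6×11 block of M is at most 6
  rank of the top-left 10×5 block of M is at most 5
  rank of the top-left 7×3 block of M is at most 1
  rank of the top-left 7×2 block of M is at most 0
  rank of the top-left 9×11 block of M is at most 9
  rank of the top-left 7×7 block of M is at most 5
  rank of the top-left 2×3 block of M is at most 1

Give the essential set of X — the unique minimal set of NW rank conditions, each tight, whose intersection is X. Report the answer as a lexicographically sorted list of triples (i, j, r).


The tightest implied rank at each (i,j), from the 30 conditions:

  0 | 0 | 1 | 1 | 1 | 1 | 1 | 1 | 1 | 1 | 1
  0 | 0 | 1 | 1 | 1 | 1 | 2 | 2 | 2 | 2 | 2
  0 | 0 | 1 | 1 | 1 | 2 | 3 | 3 | 3 | 3 | 3
  0 | 0 | 1 | 2 | 2 | 3 | 4 | 4 | 4 | 4 | 4
  0 | 0 | 1 | 2 | 3 | 4 | 5 | 5 | 5 | 5 | 5
  0 | 0 | 1 | 2 | 3 | 4 | 5 | 5 | 6 | 6 | 6
  0 | 0 | 1 | 2 | 3 | 4 | 5 | 6 | 7 | 7 | 7
  1 | 1 | 2 | 3 | 4 | 5 | 6 | 7 | 8 | 8 | 8
  1 | 2 | 3 | 4 | 5 | 6 | 7 | 8 | 9 | 9 | 9
  1 | 2 | 3 | 4 | 5 | 6 | 7 | 8 | 9 | 10 | 10
  1 | 2 | 3 | 4 | 5 | 6 | 7 | 8 | 9 | 10 | 11

so w = (3, 7, 6, 4, 5, 9, 8, 1, 2, 10, 11).

|D(w)|=20, |Ess(w)|=4:

[(2, 6, 1), (3, 5, 1), (6, 8, 5), (7, 2, 0)]


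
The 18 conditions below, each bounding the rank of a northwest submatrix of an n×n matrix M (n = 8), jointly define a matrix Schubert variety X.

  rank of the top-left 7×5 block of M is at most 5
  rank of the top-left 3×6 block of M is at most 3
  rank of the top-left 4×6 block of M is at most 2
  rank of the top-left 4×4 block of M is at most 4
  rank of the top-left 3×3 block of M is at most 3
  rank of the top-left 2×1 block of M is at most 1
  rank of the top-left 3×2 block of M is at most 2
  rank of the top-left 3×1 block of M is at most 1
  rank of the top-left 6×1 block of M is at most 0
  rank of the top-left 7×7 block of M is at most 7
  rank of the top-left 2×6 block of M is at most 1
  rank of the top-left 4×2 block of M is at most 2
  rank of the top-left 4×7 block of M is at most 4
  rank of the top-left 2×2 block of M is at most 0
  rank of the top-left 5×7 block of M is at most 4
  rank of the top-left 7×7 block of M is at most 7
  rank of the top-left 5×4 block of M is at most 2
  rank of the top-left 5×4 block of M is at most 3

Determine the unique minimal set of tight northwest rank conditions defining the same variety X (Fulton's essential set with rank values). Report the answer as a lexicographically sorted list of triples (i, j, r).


The tightest implied rank at each (i,j), from the 18 conditions:

  row 1: 0  0  1  1  1  1  1  1
  row 2: 0  0  1  1  1  1  2  2
  row 3: 0  1  2  2  2  2  3  3
  row 4: 0  1  2  2  2  2  3  4
  row 5: 0  1  2  2  3  3  4  5
  row 6: 0  1  2  3  4  4  5  6
  row 7: 1  2  3  4  5  5  6  7
  row 8: 1  2  3  4  5  6  7  8

hence w(1..8) = (3, 7, 2, 8, 5, 4, 1, 6).

5 SE-corners of the 15-cell Rothe diagram give Ess(w):

[(2, 2, 0), (2, 6, 1), (4, 6, 2), (5, 4, 2), (6, 1, 0)]


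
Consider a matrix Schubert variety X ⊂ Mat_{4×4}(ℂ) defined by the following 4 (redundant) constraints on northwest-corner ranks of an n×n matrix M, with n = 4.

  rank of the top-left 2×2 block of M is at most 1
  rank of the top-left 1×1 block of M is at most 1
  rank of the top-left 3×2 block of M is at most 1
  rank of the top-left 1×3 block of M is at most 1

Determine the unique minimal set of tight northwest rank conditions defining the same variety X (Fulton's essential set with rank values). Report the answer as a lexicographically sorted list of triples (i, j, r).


Reconstructing r_w from the 4 given conditions:

  1  1  1  1
  1  1  2  2
  1  1  2  3
  1  2  3  4

so w = (1, 3, 4, 2).

1 SE-corner of the 2-cell Rothe diagram gives Ess(w):

[(3, 2, 1)]


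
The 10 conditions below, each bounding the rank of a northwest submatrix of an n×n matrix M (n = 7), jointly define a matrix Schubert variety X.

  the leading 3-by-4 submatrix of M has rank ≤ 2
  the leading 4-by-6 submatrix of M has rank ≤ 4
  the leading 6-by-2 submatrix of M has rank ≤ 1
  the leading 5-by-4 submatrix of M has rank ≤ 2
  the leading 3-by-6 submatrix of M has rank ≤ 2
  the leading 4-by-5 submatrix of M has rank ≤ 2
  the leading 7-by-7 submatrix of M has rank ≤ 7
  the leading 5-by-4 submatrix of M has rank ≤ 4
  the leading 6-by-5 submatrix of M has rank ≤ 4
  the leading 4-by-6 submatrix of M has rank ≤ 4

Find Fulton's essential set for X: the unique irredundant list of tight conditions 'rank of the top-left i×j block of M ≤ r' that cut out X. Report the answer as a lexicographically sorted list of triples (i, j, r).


The tightest implied rank at each (i,j), from the 10 conditions:

  1 1 1 1 1 1 1
  1 1 2 2 2 2 2
  1 1 2 2 2 2 3
  1 1 2 2 2 3 4
  1 1 2 2 3 4 5
  1 1 2 3 4 5 6
  1 2 3 4 5 6 7

hence w(1..7) = (1, 3, 7, 6, 5, 4, 2).

ℓ(w)=11; the 4 essential cells (i,j,r):

[(3, 6, 2), (4, 5, 2), (5, 4, 2), (6, 2, 1)]


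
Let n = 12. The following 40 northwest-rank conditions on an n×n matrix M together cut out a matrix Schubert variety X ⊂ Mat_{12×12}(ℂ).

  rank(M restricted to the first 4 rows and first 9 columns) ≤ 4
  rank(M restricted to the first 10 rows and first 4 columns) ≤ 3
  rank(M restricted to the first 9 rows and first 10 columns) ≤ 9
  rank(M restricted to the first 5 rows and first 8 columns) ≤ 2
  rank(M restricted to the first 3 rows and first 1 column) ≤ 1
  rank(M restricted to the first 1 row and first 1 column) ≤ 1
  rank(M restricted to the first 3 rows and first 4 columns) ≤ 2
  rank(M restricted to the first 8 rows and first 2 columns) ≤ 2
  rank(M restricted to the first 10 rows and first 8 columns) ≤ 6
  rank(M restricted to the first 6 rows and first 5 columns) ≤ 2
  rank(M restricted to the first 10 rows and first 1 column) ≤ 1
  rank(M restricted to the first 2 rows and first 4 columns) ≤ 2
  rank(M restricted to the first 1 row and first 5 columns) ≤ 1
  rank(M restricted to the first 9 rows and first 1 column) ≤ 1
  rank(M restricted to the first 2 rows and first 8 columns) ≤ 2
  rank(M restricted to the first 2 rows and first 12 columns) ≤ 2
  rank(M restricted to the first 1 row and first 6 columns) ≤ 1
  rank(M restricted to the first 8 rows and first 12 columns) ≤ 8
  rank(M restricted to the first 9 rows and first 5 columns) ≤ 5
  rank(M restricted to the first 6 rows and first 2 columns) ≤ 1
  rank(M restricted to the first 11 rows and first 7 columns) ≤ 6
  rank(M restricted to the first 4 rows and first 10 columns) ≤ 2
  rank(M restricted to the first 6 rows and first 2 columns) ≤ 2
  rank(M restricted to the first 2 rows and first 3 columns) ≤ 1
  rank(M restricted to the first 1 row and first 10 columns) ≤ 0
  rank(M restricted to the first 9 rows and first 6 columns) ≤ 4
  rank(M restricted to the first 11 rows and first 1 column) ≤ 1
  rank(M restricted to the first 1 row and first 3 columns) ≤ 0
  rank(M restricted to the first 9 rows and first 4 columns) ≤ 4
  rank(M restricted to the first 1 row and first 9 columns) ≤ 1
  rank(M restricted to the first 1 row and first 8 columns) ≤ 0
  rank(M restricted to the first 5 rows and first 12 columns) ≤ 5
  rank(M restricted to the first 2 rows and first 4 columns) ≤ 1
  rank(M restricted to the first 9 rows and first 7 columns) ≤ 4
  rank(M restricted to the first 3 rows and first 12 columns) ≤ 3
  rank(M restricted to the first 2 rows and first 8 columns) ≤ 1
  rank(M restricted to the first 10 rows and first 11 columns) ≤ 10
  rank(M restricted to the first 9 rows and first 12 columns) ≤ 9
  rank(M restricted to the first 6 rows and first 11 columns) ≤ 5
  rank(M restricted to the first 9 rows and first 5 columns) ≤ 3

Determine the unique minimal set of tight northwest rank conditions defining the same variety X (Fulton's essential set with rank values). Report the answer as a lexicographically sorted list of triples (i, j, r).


Computing R[i][j] = min implied NW-rank bound (n=12, 40 conditions):

  R[1]: 0 | 0 | 0 | 0 | 0 | 0 | 0 | 0 | 0 | 0 | 1 | 1
  R[2]: 1 | 1 | 1 | 1 | 1 | 1 | 1 | 1 | 1 | 1 | 2 | 2
  R[3]: 1 | 1 | 2 | 2 | 2 | 2 | 2 | 2 | 2 | 2 | 3 | 3
  R[4]: 1 | 1 | 2 | 2 | 2 | 2 | 2 | 2 | 2 | 2 | 3 | 4
  R[5]: 1 | 1 | 2 | 2 | 2 | 2 | 2 | 2 | 3 | 3 | 4 | 5
  R[6]: 1 | 1 | 2 | 2 | 2 | 3 | 3 | 3 | 4 | 4 | 5 | 6
  R[7]: 1 | 2 | 3 | 3 | 3 | 4 | 4 | 4 | 5 | 5 | 6 | 7
  R[8]: 1 | 2 | 3 | 3 | 3 | 4 | 4 | 5 | 6 | 6 | 7 | 8
  R[9]: 1 | 2 | 3 | 3 | 3 | 4 | 4 | 5 | 6 | 7 | 8 | 9
  R[10]: 1 | 2 | 3 | 3 | 4 | 5 | 5 | 6 | 7 | 8 | 9 | 10
  R[11]: 1 | 2 | 3 | 4 | 5 | 6 | 6 | 7 | 8 | 9 | 10 | 11
  R[12]: 1 | 2 | 3 | 4 | 5 | 6 | 7 | 8 | 9 | 10 | 11 | 12

hence w(1..12) = (11, 1, 3, 12, 9, 6, 2, 8, 10, 5, 4, 7).

Rothe diagram D(w) (35 cells), 8 SE-corners (essential conditions):

[(1, 10, 0), (4, 10, 2), (5, 8, 2), (6, 2, 1), (6, 5, 2), (9, 5, 3), (9, 7, 4), (10, 4, 3)]


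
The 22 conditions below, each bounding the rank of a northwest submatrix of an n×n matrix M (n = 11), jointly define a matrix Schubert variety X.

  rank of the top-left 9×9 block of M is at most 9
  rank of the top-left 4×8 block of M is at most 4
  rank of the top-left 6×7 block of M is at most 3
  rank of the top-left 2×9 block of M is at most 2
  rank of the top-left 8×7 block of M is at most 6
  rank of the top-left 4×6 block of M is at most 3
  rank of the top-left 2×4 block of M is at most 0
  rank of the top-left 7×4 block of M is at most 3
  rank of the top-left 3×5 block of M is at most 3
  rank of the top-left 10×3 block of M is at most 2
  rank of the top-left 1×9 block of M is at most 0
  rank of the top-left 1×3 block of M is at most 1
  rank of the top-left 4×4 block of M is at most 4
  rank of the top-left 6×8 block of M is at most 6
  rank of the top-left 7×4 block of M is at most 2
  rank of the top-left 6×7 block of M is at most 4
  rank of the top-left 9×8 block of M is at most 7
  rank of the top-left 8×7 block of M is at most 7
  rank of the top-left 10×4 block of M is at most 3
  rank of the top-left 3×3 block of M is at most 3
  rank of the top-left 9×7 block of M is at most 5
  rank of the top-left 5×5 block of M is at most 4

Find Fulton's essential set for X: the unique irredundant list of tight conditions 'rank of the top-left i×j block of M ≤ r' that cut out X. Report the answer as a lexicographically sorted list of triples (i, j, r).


Computing R[i][j] = min implied NW-rank bound (n=11, 22 conditions):

  row 1: 0, 0, 0, 0, 0, 0, 0, 0, 0, 1, 1
  row 2: 0, 0, 0, 0, 1, 1, 1, 1, 1, 2, 2
  row 3: 1, 1, 1, 1, 2, 2, 2, 2, 2, 3, 3
  row 4: 1, 2, 2, 2, 3, 3, 3, 3, 3, 4, 4
  row 5: 1, 2, 2, 2, 3, 3, 3, 4, 4, 5, 5
  row 6: 1, 2, 2, 2, 3, 3, 3, 4, 5, 6, 6
  row 7: 1, 2, 2, 2, 3, 4, 4, 5, 6, 7, 7
  row 8: 1, 2, 2, 3, 4, 5, 5, 6, 7, 8, 8
  row 9: 1, 2, 2, 3, 4, 5, 5, 6, 7, 8, 9
  row 10: 1, 2, 2, 3, 4, 5, 6, 7, 8, 9, 10
  row 11: 1, 2, 3, 4, 5, 6, 7, 8, 9, 10, 11

giving w = (10, 5, 1, 2, 8, 9, 6, 4, 11, 7, 3) via Δ²R.

Fulton essential set (6 of the 27 Rothe cells):

[(1, 9, 0), (2, 4, 0), (6, 7, 3), (7, 4, 2), (9, 7, 5), (10, 3, 2)]


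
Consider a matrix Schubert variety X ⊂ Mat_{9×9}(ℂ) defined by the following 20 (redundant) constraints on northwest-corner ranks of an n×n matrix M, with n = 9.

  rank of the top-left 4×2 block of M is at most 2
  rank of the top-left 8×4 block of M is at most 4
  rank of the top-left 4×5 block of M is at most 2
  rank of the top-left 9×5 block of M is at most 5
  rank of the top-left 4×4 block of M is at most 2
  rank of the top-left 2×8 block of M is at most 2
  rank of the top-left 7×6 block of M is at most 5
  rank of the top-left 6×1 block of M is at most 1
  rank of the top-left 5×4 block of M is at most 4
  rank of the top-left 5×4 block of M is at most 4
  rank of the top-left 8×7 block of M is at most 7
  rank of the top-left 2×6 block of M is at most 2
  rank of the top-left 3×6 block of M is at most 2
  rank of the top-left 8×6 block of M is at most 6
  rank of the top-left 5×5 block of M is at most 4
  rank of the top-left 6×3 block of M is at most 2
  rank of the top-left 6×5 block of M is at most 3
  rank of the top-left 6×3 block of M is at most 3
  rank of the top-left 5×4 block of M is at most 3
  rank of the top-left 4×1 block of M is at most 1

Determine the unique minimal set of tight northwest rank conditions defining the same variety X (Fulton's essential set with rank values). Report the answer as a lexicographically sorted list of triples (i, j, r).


Reconstructing r_w from the 20 given conditions:

  1, 1, 1, 1, 1, 1, 1, 1, 1
  1, 2, 2, 2, 2, 2, 2, 2, 2
  1, 2, 2, 2, 2, 2, 3, 3, 3
  1, 2, 2, 2, 2, 3, 4, 4, 4
  1, 2, 2, 3, 3, 4, 5, 5, 5
  1, 2, 2, 3, 3, 4, 5, 6, 6
  1, 2, 3, 4, 4, 5, 6, 7, 7
  1, 2, 3, 4, 5, 6, 7, 8, 8
  1, 2, 3, 4, 5, 6, 7, 8, 9

reading off 1-entries of Δ²R: w = (1, 2, 7, 6, 4, 8, 3, 5, 9).

D(w) has 10 cells with 4 SE-corners; essential set:

[(3, 6, 2), (4, 5, 2), (6, 3, 2), (6, 5, 3)]


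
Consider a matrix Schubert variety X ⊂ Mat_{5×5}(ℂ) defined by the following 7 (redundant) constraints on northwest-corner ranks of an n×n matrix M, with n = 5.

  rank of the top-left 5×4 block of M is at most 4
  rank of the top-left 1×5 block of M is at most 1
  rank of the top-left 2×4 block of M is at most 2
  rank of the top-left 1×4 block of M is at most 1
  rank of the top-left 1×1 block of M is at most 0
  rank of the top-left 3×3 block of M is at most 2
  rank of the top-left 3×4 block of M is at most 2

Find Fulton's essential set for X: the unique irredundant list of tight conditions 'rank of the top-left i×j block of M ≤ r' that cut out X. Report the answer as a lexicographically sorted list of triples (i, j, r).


Propagating the 7 rank bounds to every northwest block:

  R[1]: 0 1 1 1 1
  R[2]: 1 2 2 2 2
  R[3]: 1 2 2 2 3
  R[4]: 1 2 3 3 4
  R[5]: 1 2 3 4 5

second differences of R give the permutation w = (2, 1, 5, 3, 4).

Fulton essential set (2 of the 3 Rothe cells):

[(1, 1, 0), (3, 4, 2)]


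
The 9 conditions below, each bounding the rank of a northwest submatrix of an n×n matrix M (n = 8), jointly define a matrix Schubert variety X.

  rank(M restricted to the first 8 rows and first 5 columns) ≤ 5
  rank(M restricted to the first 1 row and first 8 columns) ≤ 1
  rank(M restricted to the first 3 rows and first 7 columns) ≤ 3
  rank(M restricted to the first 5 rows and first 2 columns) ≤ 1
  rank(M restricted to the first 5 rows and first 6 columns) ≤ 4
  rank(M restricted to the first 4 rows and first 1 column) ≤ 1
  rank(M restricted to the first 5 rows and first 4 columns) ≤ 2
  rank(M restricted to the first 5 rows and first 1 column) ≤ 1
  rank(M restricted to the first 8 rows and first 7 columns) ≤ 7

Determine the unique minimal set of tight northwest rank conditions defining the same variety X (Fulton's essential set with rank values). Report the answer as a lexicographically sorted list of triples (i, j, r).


Recovering R(i,j) via the rank-extension bound from the 9 conditions:

  R[1]: 1  1  1  1  1  1  1  1
  R[2]: 1  1  2  2  2  2  2  2
  R[3]: 1  1  2  2  3  3  3  3
  R[4]: 1  1  2  2  3  4  4  4
  R[5]: 1  1  2  2  3  4  5  5
  R[6]: 1  2  3  3  4  5  6  6
  R[7]: 1  2  3  4  5  6  7  7
  R[8]: 1  2  3  4  5  6  7  8

second differences of R give the permutation w = (1, 3, 5, 6, 7, 2, 4, 8).

2 SE-corners of the 7-cell Rothe diagram give Ess(w):

[(5, 2, 1), (5, 4, 2)]


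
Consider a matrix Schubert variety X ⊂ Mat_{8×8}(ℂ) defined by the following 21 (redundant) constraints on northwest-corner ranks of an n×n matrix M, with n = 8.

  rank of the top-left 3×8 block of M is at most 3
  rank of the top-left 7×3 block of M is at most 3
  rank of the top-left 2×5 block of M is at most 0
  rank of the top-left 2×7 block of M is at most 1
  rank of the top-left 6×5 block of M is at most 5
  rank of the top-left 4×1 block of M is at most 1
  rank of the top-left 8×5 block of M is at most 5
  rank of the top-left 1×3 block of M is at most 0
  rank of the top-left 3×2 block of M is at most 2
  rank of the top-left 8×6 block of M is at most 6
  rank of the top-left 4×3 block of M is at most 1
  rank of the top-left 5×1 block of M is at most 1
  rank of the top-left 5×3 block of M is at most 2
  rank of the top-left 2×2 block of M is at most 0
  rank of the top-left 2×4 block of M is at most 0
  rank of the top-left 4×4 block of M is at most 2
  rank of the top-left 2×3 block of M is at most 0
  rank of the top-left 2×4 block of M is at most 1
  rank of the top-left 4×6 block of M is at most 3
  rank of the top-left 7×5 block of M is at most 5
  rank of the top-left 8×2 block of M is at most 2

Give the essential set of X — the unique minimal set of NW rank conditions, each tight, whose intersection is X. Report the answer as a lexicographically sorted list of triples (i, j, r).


The tightest implied rank at each (i,j), from the 21 conditions:

  R[1]: 0  0  0  0  0  1  1  1
  R[2]: 0  0  0  0  0  1  1  2
  R[3]: 1  1  1  1  1  2  2  3
  R[4]: 1  1  1  2  2  3  3  4
  R[5]: 1  2  2  3  3  4  4  5
  R[6]: 1  2  3  4  4  5  5  6
  R[7]: 1  2  3  4  5  6  6  7
  R[8]: 1  2  3  4  5  6  7  8

reading off 1-entries of Δ²R: w = (6, 8, 1, 4, 2, 3, 5, 7).

ℓ(w)=13; the 3 essential cells (i,j,r):

[(2, 5, 0), (2, 7, 1), (4, 3, 1)]


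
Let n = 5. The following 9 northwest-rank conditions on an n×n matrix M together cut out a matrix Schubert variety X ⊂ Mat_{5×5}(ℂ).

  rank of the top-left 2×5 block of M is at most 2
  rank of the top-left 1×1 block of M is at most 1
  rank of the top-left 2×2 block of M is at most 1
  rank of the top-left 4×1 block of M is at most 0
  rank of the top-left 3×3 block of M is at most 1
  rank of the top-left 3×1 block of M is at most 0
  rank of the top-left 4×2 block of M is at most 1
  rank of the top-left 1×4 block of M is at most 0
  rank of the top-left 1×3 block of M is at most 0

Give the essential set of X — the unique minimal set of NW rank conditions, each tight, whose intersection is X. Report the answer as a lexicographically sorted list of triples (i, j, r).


The tightest implied rank at each (i,j), from the 9 conditions:

  R[1]: 0 0 0 0 1
  R[2]: 0 1 1 1 2
  R[3]: 0 1 1 2 3
  R[4]: 0 1 2 3 4
  R[5]: 1 2 3 4 5

hence w(1..5) = (5, 2, 4, 3, 1).

Rothe diagram D(w) (8 cells), 3 SE-corners (essential conditions):

[(1, 4, 0), (3, 3, 1), (4, 1, 0)]


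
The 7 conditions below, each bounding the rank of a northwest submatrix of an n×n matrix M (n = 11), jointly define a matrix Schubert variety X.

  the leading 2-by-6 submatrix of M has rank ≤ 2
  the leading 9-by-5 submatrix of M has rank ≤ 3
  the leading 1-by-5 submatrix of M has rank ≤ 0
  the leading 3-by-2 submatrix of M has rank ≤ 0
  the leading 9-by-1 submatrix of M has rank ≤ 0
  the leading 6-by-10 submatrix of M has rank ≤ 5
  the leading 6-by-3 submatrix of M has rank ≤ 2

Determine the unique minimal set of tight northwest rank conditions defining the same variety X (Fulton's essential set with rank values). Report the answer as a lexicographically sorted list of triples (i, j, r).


Propagating the 7 rank bounds to every northwest block:

  0, 0, 0, 0, 0, 1, 1, 1, 1, 1, 1
  0, 0, 1, 1, 1, 2, 2, 2, 2, 2, 2
  0, 0, 1, 2, 2, 3, 3, 3, 3, 3, 3
  0, 1, 2, 3, 3, 4, 4, 4, 4, 4, 4
  0, 1, 2, 3, 3, 4, 5, 5, 5, 5, 5
  0, 1, 2, 3, 3, 4, 5, 5, 5, 5, 6
  0, 1, 2, 3, 3, 4, 5, 6, 6, 6, 7
  0, 1, 2, 3, 3, 4, 5, 6, 7, 7, 8
  0, 1, 2, 3, 3, 4, 5, 6, 7, 8, 9
  1, 2, 3, 4, 4, 5, 6, 7, 8, 9, 10
  1, 2, 3, 4, 5, 6, 7, 8, 9, 10, 11

reading off 1-entries of Δ²R: w = (6, 3, 4, 2, 7, 11, 8, 9, 10, 1, 5).

Fulton essential set (5 of the 23 Rothe cells):

[(1, 5, 0), (3, 2, 0), (6, 10, 5), (9, 1, 0), (9, 5, 3)]


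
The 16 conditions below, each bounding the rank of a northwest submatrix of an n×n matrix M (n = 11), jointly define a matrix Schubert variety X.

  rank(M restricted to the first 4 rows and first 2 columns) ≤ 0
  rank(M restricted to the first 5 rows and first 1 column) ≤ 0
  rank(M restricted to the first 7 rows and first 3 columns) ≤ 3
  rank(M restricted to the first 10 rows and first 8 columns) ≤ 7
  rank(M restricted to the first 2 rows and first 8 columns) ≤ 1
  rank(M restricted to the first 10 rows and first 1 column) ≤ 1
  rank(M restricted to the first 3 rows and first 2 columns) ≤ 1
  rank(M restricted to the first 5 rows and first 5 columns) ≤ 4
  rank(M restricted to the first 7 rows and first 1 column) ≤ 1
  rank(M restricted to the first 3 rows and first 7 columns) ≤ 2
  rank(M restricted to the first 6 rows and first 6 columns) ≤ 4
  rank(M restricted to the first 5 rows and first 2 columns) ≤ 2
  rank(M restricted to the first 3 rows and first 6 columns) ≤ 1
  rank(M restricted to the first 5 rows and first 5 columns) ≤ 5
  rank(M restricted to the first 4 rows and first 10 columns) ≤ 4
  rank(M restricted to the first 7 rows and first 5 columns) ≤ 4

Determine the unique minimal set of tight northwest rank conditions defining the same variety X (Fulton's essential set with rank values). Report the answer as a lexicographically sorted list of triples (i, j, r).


Recovering R(i,j) via the rank-extension bound from the 16 conditions:

  0 | 0 | 1 | 1 | 1 | 1 | 1 | 1 | 1 | 1 | 1
  0 | 0 | 1 | 1 | 1 | 1 | 1 | 1 | 2 | 2 | 2
  0 | 0 | 1 | 1 | 1 | 1 | 2 | 2 | 3 | 3 | 3
  0 | 0 | 1 | 2 | 2 | 2 | 3 | 3 | 4 | 4 | 4
  0 | 1 | 2 | 3 | 3 | 3 | 4 | 4 | 5 | 5 | 5
  1 | 2 | 3 | 4 | 4 | 4 | 5 | 5 | 6 | 6 | 6
  1 | 2 | 3 | 4 | 4 | 5 | 6 | 6 | 7 | 7 | 7
  1 | 2 | 3 | 4 | 5 | 6 | 7 | 7 | 8 | 8 | 8
  1 | 2 | 3 | 4 | 5 | 6 | 7 | 7 | 8 | 9 | 9
  1 | 2 | 3 | 4 | 5 | 6 | 7 | 7 | 8 | 9 | 10
  1 | 2 | 3 | 4 | 5 | 6 | 7 | 8 | 9 | 10 | 11

reading off 1-entries of Δ²R: w = (3, 9, 7, 4, 2, 1, 6, 5, 10, 11, 8).

|D(w)|=20, |Ess(w)|=6:

[(2, 8, 1), (3, 6, 1), (4, 2, 0), (5, 1, 0), (7, 5, 4), (10, 8, 7)]


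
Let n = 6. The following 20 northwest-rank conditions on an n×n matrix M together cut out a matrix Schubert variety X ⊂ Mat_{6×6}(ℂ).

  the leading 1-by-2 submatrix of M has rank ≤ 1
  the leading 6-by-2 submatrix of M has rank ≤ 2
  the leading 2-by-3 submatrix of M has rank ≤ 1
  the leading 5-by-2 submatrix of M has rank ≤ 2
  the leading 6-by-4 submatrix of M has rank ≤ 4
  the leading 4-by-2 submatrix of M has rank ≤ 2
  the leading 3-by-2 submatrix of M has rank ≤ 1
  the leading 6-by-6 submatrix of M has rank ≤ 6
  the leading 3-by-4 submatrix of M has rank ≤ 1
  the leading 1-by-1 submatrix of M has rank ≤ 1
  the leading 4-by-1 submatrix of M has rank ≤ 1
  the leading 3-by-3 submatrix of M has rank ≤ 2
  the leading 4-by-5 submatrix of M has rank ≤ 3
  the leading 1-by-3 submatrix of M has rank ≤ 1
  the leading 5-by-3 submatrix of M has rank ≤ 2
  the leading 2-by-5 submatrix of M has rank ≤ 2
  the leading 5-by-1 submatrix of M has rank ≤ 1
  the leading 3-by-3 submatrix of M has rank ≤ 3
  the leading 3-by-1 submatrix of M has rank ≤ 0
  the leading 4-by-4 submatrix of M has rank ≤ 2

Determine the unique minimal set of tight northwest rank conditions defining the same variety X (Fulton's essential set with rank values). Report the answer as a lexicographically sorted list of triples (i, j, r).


Propagating the 20 rank bounds to every northwest block:

  i=1: 0, 1, 1, 1, 1, 1
  i=2: 0, 1, 1, 1, 2, 2
  i=3: 0, 1, 1, 1, 2, 3
  i=4: 1, 2, 2, 2, 3, 4
  i=5: 1, 2, 2, 3, 4, 5
  i=6: 1, 2, 3, 4, 5, 6

giving w = (2, 5, 6, 1, 4, 3) via Δ²R.

|D(w)|=8, |Ess(w)|=3:

[(3, 1, 0), (3, 4, 1), (5, 3, 2)]


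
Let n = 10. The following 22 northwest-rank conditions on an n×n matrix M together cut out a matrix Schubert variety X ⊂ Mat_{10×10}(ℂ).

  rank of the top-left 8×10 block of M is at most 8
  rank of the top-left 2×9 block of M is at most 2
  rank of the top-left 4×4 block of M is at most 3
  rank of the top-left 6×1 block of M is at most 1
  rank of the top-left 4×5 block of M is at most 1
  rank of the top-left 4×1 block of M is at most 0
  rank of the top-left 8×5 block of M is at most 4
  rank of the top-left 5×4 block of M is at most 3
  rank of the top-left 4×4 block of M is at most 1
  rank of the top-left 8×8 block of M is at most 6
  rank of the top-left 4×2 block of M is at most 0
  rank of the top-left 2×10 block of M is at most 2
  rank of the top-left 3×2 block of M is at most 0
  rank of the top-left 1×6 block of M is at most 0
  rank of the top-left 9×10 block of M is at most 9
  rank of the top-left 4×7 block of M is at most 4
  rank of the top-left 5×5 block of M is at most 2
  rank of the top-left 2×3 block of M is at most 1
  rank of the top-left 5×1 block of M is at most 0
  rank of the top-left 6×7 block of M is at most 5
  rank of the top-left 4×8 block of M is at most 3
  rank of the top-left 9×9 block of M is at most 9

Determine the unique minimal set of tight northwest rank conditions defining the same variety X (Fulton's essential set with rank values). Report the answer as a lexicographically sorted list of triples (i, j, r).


Computing R[i][j] = min implied NW-rank bound (n=10, 22 conditions):

  i=1: 0  0  0  0  0  0  1  1  1  1
  i=2: 0  0  1  1  1  1  2  2  2  2
  i=3: 0  0  1  1  1  2  3  3  3  3
  i=4: 0  0  1  1  1  2  3  3  4  4
  i=5: 0  1  2  2  2  3  4  4  5  5
  i=6: 1  2  3  3  3  4  5  5  6  6
  i=7: 1  2  3  4  4  5  6  6  7  7
  i=8: 1  2  3  4  4  5  6  6  7  8
  i=9: 1  2  3  4  5  6  7  7  8  9
  i=10: 1  2  3  4  5  6  7  8  9  10

giving w = (7, 3, 6, 9, 2, 1, 4, 10, 5, 8) via Δ²R.

ℓ(w)=20; the 7 essential cells (i,j,r):

[(1, 6, 0), (4, 2, 0), (4, 5, 1), (4, 8, 3), (5, 1, 0), (8, 5, 4), (8, 8, 6)]


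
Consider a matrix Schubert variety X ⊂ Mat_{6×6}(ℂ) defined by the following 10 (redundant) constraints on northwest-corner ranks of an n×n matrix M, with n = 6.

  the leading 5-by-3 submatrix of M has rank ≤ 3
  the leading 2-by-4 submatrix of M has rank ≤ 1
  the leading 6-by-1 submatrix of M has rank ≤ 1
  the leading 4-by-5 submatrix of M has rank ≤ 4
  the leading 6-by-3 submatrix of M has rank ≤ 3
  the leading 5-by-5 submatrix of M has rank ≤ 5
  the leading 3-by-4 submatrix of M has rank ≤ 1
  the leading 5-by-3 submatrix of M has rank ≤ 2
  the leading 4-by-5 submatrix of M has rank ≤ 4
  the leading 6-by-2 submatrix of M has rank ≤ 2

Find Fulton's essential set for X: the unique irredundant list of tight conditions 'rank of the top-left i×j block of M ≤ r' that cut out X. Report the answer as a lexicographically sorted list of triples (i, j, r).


Propagating the 10 rank bounds to every northwest block:

  1  1  1  1  1  1
  1  1  1  1  2  2
  1  1  1  1  2  3
  1  2  2  2  3  4
  1  2  2  3  4  5
  1  2  3  4  5  6

reading off 1-entries of Δ²R: w = (1, 5, 6, 2, 4, 3).

2 SE-corners of the 7-cell Rothe diagram give Ess(w):

[(3, 4, 1), (5, 3, 2)]


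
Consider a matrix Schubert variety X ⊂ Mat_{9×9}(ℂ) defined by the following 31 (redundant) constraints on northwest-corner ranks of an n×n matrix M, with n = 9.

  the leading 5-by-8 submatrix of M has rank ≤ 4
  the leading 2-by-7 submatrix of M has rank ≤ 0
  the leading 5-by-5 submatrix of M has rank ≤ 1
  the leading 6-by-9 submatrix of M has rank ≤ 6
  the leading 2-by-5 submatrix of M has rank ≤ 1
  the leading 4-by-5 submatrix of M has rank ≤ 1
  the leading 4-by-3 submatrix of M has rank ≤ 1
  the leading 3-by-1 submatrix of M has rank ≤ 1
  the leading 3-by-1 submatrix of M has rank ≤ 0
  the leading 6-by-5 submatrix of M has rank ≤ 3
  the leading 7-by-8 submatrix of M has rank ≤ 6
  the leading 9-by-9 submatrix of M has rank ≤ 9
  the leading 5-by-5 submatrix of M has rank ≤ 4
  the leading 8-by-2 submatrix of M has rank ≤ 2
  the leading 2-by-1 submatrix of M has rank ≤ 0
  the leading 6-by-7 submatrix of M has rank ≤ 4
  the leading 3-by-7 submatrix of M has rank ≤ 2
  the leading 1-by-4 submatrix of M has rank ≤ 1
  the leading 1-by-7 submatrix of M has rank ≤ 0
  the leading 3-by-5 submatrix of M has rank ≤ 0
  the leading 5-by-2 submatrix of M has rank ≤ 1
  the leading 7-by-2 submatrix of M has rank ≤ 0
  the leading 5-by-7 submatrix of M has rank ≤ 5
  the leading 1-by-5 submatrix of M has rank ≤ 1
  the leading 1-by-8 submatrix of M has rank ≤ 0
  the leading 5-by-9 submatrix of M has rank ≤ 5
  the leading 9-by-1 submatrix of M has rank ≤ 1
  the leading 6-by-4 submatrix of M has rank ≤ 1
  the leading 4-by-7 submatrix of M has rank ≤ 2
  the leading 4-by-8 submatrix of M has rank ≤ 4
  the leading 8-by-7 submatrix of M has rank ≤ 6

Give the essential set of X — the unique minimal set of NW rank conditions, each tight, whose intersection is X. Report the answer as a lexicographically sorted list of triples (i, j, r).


Propagating the 31 rank bounds to every northwest block:

  i=1: 0 0 0 0 0 0 0 0 1
  i=2: 0 0 0 0 0 0 0 1 2
  i=3: 0 0 0 0 0 1 1 2 3
  i=4: 0 0 1 1 1 2 2 3 4
  i=5: 0 0 1 1 1 2 3 4 5
  i=6: 0 0 1 1 2 3 4 5 6
  i=7: 0 0 1 2 3 4 5 6 7
  i=8: 1 1 2 3 4 5 6 7 8
  i=9: 1 2 3 4 5 6 7 8 9

the unique w with this rank table is (9, 8, 6, 3, 7, 5, 4, 1, 2).

|D(w)|=31, |Ess(w)|=6:

[(1, 8, 0), (2, 7, 0), (3, 5, 0), (5, 5, 1), (6, 4, 1), (7, 2, 0)]


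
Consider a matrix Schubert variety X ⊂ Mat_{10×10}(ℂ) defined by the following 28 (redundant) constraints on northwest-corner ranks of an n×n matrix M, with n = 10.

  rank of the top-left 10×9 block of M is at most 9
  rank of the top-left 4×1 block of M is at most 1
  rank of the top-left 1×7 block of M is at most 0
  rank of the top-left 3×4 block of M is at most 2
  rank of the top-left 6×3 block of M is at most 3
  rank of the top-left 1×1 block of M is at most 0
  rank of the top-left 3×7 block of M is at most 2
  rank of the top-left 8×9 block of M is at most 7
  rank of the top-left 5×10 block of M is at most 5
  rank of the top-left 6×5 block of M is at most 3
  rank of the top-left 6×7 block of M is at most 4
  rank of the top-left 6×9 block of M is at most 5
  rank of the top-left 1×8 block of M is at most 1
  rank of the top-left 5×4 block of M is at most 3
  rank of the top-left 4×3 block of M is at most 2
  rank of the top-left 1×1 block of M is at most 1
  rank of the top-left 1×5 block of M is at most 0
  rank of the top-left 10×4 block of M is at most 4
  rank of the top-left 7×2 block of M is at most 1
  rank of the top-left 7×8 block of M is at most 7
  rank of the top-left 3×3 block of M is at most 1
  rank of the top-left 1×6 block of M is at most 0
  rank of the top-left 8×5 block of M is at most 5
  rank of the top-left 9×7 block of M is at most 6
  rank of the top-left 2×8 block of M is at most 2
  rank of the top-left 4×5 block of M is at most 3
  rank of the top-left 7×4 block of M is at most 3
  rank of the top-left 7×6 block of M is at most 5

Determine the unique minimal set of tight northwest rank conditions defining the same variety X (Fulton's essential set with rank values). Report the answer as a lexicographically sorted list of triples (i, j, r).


Rank table r_w(10×10) implied by the 28 constraints:

  i=1: 0 0 0 0 0 0 0 1 1 1
  i=2: 1 1 1 1 1 1 1 2 2 2
  i=3: 1 1 1 2 2 2 2 3 3 3
  i=4: 1 1 2 3 3 3 3 4 4 4
  i=5: 1 1 2 3 3 4 4 5 5 5
  i=6: 1 1 2 3 3 4 4 5 5 6
  i=7: 1 1 2 3 4 5 5 6 6 7
  i=8: 1 2 3 4 5 6 6 7 7 8
  i=9: 1 2 3 4 5 6 6 7 8 9
  i=10: 1 2 3 4 5 6 7 8 9 10

giving w = (8, 1, 4, 3, 6, 10, 5, 2, 9, 7) via Δ²R.

ℓ(w)=18; the 7 essential cells (i,j,r):

[(1, 7, 0), (3, 3, 1), (6, 5, 3), (6, 7, 4), (6, 9, 5), (7, 2, 1), (9, 7, 6)]


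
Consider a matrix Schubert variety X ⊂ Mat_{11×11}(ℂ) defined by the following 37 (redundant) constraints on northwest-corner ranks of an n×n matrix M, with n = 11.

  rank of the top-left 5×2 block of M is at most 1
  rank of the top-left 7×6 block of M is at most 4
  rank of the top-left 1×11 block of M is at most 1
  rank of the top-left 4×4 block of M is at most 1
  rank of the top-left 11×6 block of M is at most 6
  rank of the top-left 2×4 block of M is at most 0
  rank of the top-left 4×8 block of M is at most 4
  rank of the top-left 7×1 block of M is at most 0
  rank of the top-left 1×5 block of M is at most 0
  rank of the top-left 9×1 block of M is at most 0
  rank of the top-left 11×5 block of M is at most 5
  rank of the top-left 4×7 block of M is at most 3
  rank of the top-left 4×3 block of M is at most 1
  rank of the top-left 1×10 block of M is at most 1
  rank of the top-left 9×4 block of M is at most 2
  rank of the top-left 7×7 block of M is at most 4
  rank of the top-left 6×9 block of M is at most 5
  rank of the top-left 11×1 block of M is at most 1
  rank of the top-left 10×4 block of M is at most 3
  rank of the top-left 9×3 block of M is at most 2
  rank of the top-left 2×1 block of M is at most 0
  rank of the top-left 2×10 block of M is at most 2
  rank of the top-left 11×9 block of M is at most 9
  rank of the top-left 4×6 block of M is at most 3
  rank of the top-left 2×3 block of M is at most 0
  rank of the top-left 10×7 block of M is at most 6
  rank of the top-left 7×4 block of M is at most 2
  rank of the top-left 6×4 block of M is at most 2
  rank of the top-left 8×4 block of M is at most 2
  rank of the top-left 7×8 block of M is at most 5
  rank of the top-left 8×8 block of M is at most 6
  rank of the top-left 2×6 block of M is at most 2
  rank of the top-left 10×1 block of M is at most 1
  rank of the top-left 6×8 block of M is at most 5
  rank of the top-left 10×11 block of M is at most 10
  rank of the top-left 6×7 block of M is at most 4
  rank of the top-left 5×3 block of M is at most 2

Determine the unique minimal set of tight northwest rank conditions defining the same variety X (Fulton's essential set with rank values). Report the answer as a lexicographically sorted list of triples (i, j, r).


Propagating the 37 rank bounds to every northwest block:

  R[1]: 0 0 0 0 0 1 1 1 1 1 1
  R[2]: 0 0 0 0 1 2 2 2 2 2 2
  R[3]: 0 1 1 1 2 3 3 3 3 3 3
  R[4]: 0 1 1 1 2 3 3 4 4 4 4
  R[5]: 0 1 2 2 3 4 4 5 5 5 5
  R[6]: 0 1 2 2 3 4 4 5 5 6 6
  R[7]: 0 1 2 2 3 4 4 5 6 7 7
  R[8]: 0 1 2 2 3 4 5 6 7 8 8
  R[9]: 0 1 2 2 3 4 5 6 7 8 9
  R[10]: 1 2 3 3 4 5 6 7 8 9 10
  R[11]: 1 2 3 4 5 6 7 8 9 10 11

reading off 1-entries of Δ²R: w = (6, 5, 2, 8, 3, 10, 9, 7, 11, 1, 4).

Rothe diagram D(w) (26 cells), 8 SE-corners (essential conditions):

[(1, 5, 0), (2, 4, 0), (4, 4, 1), (4, 7, 3), (6, 9, 5), (7, 7, 4), (9, 1, 0), (9, 4, 2)]


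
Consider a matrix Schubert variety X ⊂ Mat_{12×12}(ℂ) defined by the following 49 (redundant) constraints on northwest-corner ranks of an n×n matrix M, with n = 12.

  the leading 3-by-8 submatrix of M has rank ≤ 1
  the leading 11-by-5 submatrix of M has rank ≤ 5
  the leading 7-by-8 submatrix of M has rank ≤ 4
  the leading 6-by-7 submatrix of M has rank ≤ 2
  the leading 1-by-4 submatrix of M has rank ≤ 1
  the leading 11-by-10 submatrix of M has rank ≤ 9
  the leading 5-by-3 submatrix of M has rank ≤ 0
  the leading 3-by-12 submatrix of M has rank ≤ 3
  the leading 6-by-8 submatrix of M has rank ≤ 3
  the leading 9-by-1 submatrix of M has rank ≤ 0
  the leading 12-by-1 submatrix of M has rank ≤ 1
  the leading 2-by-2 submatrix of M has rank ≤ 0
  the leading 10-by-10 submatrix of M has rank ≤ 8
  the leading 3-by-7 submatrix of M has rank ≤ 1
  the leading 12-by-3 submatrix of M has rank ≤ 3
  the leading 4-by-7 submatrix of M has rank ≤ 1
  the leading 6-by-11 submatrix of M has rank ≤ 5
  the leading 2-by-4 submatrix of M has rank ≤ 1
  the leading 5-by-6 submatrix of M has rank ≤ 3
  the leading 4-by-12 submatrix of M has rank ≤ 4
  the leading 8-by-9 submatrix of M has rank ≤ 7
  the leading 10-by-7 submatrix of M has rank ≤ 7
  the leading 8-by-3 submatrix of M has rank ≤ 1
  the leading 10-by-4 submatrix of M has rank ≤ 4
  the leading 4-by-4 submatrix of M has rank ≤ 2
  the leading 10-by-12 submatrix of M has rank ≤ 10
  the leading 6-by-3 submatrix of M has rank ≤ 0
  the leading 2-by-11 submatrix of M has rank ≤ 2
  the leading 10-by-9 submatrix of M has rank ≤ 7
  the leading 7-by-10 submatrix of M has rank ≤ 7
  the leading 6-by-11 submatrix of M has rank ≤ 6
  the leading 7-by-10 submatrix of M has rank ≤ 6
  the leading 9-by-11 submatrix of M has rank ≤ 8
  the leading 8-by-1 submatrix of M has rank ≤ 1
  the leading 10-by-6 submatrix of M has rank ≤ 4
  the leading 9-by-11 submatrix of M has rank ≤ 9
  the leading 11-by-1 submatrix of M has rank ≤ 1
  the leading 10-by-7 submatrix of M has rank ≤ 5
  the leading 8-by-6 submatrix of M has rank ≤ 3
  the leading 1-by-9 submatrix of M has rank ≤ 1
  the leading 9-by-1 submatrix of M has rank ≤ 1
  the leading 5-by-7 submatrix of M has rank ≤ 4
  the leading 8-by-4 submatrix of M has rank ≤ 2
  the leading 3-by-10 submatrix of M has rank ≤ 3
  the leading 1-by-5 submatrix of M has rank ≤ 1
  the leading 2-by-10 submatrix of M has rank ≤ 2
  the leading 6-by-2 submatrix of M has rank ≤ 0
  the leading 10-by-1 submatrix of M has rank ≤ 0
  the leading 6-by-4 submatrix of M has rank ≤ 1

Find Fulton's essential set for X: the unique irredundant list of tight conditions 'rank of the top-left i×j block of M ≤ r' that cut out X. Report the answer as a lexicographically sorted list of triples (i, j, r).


Recovering R(i,j) via the rank-extension bound from the 49 conditions:

  R[1]: 0, 0, 0, 1, 1, 1, 1, 1, 1, 1, 1, 1
  R[2]: 0, 0, 0, 1, 1, 1, 1, 1, 2, 2, 2, 2
  R[3]: 0, 0, 0, 1, 1, 1, 1, 1, 2, 3, 3, 3
  R[4]: 0, 0, 0, 1, 1, 1, 1, 2, 3, 4, 4, 4
  R[5]: 0, 0, 0, 1, 2, 2, 2, 3, 4, 5, 5, 5
  R[6]: 0, 0, 0, 1, 2, 2, 2, 3, 4, 5, 5, 6
  R[7]: 0, 1, 1, 2, 3, 3, 3, 4, 5, 6, 6, 7
  R[8]: 0, 1, 1, 2, 3, 3, 4, 5, 6, 7, 7, 8
  R[9]: 0, 1, 2, 3, 4, 4, 5, 6, 7, 8, 8, 9
  R[10]: 0, 1, 2, 3, 4, 4, 5, 6, 7, 8, 9, 10
  R[11]: 1, 2, 3, 4, 5, 5, 6, 7, 8, 9, 10, 11
  R[12]: 1, 2, 3, 4, 5, 6, 7, 8, 9, 10, 11, 12

giving w = (4, 9, 10, 8, 5, 12, 2, 7, 3, 11, 1, 6) via Δ²R.

ℓ(w)=39; the 9 essential cells (i,j,r):

[(3, 8, 1), (4, 7, 1), (6, 3, 0), (6, 7, 2), (6, 11, 5), (8, 3, 1), (8, 6, 3), (10, 1, 0), (10, 6, 4)]
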